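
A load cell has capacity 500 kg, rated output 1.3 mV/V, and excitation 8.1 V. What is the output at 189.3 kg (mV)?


Vout = rated_output * Vex * (load / capacity).
Vout = 1.3 * 8.1 * (189.3 / 500)
Vout = 1.3 * 8.1 * 0.3786
Vout = 3.987 mV

3.987 mV


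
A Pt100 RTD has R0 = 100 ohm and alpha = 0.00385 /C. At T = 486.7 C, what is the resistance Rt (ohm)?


The RTD equation: Rt = R0 * (1 + alpha * T).
Rt = 100 * (1 + 0.00385 * 486.7)
Rt = 100 * (1 + 1.873795)
Rt = 100 * 2.873795
Rt = 287.38 ohm

287.38 ohm


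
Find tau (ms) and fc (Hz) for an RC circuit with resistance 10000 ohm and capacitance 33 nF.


Time constant: tau = R * C.
tau = 10000 * 3.30e-08 = 0.00033 s
tau = 0.33 ms
Cutoff frequency: fc = 1 / (2*pi*R*C).
fc = 1 / (2*pi*0.00033) = 482.29 Hz

tau = 0.33 ms, fc = 482.29 Hz


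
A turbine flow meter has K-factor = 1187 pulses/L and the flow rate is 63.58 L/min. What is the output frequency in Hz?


Frequency = K * Q / 60 (converting L/min to L/s).
f = 1187 * 63.58 / 60
f = 75469.46 / 60
f = 1257.82 Hz

1257.82 Hz


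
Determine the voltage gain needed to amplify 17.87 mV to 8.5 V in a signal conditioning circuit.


Gain = Vout / Vin (converting to same units).
G = 8.5 V / 17.87 mV
G = 8500.0 mV / 17.87 mV
G = 475.66

475.66


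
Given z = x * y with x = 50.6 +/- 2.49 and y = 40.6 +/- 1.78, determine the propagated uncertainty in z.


For a product z = x*y, the relative uncertainty is:
uz/z = sqrt((ux/x)^2 + (uy/y)^2)
Relative uncertainties: ux/x = 2.49/50.6 = 0.049209
uy/y = 1.78/40.6 = 0.043842
z = 50.6 * 40.6 = 2054.4
uz = 2054.4 * sqrt(0.049209^2 + 0.043842^2) = 135.397

135.397


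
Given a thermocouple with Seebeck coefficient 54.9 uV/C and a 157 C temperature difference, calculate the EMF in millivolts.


The thermocouple output V = sensitivity * dT.
V = 54.9 uV/C * 157 C
V = 8619.3 uV
V = 8.619 mV

8.619 mV


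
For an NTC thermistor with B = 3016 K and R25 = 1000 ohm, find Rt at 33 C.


NTC thermistor equation: Rt = R25 * exp(B * (1/T - 1/T25)).
T in Kelvin: 306.15 K, T25 = 298.15 K
1/T - 1/T25 = 1/306.15 - 1/298.15 = -8.764e-05
B * (1/T - 1/T25) = 3016 * -8.764e-05 = -0.2643
Rt = 1000 * exp(-0.2643) = 767.7 ohm

767.7 ohm


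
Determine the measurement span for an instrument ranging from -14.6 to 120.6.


Span = upper range - lower range.
Span = 120.6 - (-14.6)
Span = 135.2

135.2


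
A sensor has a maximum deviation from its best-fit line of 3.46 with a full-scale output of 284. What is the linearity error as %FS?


Linearity error = (max deviation / full scale) * 100%.
Linearity = (3.46 / 284) * 100
Linearity = 1.218 %FS

1.218 %FS


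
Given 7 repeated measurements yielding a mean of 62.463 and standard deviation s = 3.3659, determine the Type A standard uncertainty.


The standard uncertainty for Type A evaluation is u = s / sqrt(n).
u = 3.3659 / sqrt(7)
u = 3.3659 / 2.6458
u = 1.2722

1.2722


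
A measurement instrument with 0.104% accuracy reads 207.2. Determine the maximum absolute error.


Absolute error = (accuracy% / 100) * reading.
Error = (0.104 / 100) * 207.2
Error = 0.00104 * 207.2
Error = 0.2155

0.2155


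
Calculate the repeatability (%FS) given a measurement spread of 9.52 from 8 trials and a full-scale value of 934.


Repeatability = (spread / full scale) * 100%.
R = (9.52 / 934) * 100
R = 1.019 %FS

1.019 %FS


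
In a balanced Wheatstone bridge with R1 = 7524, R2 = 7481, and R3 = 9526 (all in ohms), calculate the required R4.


At balance: R1*R4 = R2*R3, so R4 = R2*R3/R1.
R4 = 7481 * 9526 / 7524
R4 = 71264006 / 7524
R4 = 9471.56 ohm

9471.56 ohm


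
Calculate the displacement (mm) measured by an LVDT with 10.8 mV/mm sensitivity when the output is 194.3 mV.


Displacement = Vout / sensitivity.
d = 194.3 / 10.8
d = 17.991 mm

17.991 mm


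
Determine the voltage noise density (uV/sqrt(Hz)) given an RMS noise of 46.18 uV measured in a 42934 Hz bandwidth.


Noise spectral density = Vrms / sqrt(BW).
NSD = 46.18 / sqrt(42934)
NSD = 46.18 / 207.2052
NSD = 0.2229 uV/sqrt(Hz)

0.2229 uV/sqrt(Hz)


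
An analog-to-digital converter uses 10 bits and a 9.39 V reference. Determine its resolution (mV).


The resolution (LSB) of an ADC is Vref / 2^n.
LSB = 9.39 / 2^10
LSB = 9.39 / 1024
LSB = 0.00916992 V = 9.16992188 mV

9.16992188 mV


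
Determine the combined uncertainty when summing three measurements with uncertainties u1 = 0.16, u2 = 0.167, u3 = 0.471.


For a sum of independent quantities, uc = sqrt(u1^2 + u2^2 + u3^2).
uc = sqrt(0.16^2 + 0.167^2 + 0.471^2)
uc = sqrt(0.0256 + 0.027889 + 0.221841)
uc = 0.5247

0.5247


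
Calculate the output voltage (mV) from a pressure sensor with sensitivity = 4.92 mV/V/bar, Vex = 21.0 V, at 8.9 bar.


Output = sensitivity * Vex * P.
Vout = 4.92 * 21.0 * 8.9
Vout = 103.32 * 8.9
Vout = 919.55 mV

919.55 mV


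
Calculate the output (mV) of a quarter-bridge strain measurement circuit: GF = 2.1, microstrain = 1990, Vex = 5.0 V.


Quarter bridge output: Vout = (GF * epsilon * Vex) / 4.
Vout = (2.1 * 1990e-6 * 5.0) / 4
Vout = 0.020895 / 4 V
Vout = 0.00522375 V = 5.2237 mV

5.2237 mV


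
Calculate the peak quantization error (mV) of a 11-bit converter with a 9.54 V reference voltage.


The maximum quantization error is +/- LSB/2.
LSB = Vref / 2^n = 9.54 / 2048 = 0.0046582 V
Max error = LSB / 2 = 0.0046582 / 2 = 0.0023291 V
Max error = 2.3291 mV

2.3291 mV


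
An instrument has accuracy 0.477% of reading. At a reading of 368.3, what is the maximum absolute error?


Absolute error = (accuracy% / 100) * reading.
Error = (0.477 / 100) * 368.3
Error = 0.00477 * 368.3
Error = 1.7568

1.7568


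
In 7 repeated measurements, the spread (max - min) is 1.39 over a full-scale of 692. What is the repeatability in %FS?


Repeatability = (spread / full scale) * 100%.
R = (1.39 / 692) * 100
R = 0.201 %FS

0.201 %FS


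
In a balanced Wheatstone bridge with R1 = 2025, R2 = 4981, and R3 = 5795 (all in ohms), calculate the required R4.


At balance: R1*R4 = R2*R3, so R4 = R2*R3/R1.
R4 = 4981 * 5795 / 2025
R4 = 28864895 / 2025
R4 = 14254.27 ohm

14254.27 ohm


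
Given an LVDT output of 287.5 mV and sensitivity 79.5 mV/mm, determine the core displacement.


Displacement = Vout / sensitivity.
d = 287.5 / 79.5
d = 3.616 mm

3.616 mm


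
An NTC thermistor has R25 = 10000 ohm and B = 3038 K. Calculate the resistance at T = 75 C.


NTC thermistor equation: Rt = R25 * exp(B * (1/T - 1/T25)).
T in Kelvin: 348.15 K, T25 = 298.15 K
1/T - 1/T25 = 1/348.15 - 1/298.15 = -0.00048169
B * (1/T - 1/T25) = 3038 * -0.00048169 = -1.4634
Rt = 10000 * exp(-1.4634) = 2314.5 ohm

2314.5 ohm


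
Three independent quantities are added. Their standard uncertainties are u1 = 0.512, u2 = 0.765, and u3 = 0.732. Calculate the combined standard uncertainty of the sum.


For a sum of independent quantities, uc = sqrt(u1^2 + u2^2 + u3^2).
uc = sqrt(0.512^2 + 0.765^2 + 0.732^2)
uc = sqrt(0.262144 + 0.585225 + 0.535824)
uc = 1.1761

1.1761


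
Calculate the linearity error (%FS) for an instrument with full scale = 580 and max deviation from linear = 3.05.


Linearity error = (max deviation / full scale) * 100%.
Linearity = (3.05 / 580) * 100
Linearity = 0.526 %FS

0.526 %FS


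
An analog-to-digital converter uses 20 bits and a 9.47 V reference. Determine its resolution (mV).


The resolution (LSB) of an ADC is Vref / 2^n.
LSB = 9.47 / 2^20
LSB = 9.47 / 1048576
LSB = 9.03e-06 V = 0.0090313 mV

0.0090313 mV


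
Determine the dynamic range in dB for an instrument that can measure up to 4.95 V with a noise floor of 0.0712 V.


Dynamic range = 20 * log10(Vmax / Vnoise).
DR = 20 * log10(4.95 / 0.0712)
DR = 20 * log10(69.52)
DR = 36.84 dB

36.84 dB


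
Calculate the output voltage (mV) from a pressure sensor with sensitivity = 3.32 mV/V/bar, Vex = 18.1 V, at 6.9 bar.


Output = sensitivity * Vex * P.
Vout = 3.32 * 18.1 * 6.9
Vout = 60.092 * 6.9
Vout = 414.63 mV

414.63 mV


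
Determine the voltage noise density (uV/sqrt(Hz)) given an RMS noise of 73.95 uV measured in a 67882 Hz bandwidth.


Noise spectral density = Vrms / sqrt(BW).
NSD = 73.95 / sqrt(67882)
NSD = 73.95 / 260.5417
NSD = 0.2838 uV/sqrt(Hz)

0.2838 uV/sqrt(Hz)


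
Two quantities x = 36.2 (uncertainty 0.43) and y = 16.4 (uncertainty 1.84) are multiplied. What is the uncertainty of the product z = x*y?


For a product z = x*y, the relative uncertainty is:
uz/z = sqrt((ux/x)^2 + (uy/y)^2)
Relative uncertainties: ux/x = 0.43/36.2 = 0.011878
uy/y = 1.84/16.4 = 0.112195
z = 36.2 * 16.4 = 593.7
uz = 593.7 * sqrt(0.011878^2 + 0.112195^2) = 66.98

66.98


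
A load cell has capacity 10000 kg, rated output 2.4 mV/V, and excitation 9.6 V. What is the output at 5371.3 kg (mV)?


Vout = rated_output * Vex * (load / capacity).
Vout = 2.4 * 9.6 * (5371.3 / 10000)
Vout = 2.4 * 9.6 * 0.53713
Vout = 12.375 mV

12.375 mV


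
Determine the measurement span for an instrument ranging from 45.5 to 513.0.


Span = upper range - lower range.
Span = 513.0 - (45.5)
Span = 467.5

467.5


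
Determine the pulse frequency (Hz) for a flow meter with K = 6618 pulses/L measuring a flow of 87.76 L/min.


Frequency = K * Q / 60 (converting L/min to L/s).
f = 6618 * 87.76 / 60
f = 580795.68 / 60
f = 9679.93 Hz

9679.93 Hz


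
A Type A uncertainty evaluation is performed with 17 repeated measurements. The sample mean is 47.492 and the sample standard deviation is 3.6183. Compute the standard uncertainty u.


The standard uncertainty for Type A evaluation is u = s / sqrt(n).
u = 3.6183 / sqrt(17)
u = 3.6183 / 4.1231
u = 0.8776

0.8776


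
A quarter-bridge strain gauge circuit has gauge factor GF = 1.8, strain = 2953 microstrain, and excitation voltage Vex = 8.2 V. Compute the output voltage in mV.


Quarter bridge output: Vout = (GF * epsilon * Vex) / 4.
Vout = (1.8 * 2953e-6 * 8.2) / 4
Vout = 0.04358628 / 4 V
Vout = 0.01089657 V = 10.8966 mV

10.8966 mV


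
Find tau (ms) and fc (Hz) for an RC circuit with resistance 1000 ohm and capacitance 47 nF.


Time constant: tau = R * C.
tau = 1000 * 4.70e-08 = 4.7e-05 s
tau = 0.047 ms
Cutoff frequency: fc = 1 / (2*pi*R*C).
fc = 1 / (2*pi*4.7e-05) = 3386.28 Hz

tau = 0.047 ms, fc = 3386.28 Hz


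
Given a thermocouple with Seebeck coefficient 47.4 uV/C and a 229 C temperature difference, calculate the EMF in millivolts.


The thermocouple output V = sensitivity * dT.
V = 47.4 uV/C * 229 C
V = 10854.6 uV
V = 10.855 mV

10.855 mV


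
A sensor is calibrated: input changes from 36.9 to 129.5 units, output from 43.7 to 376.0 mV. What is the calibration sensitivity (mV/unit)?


Sensitivity = (y2 - y1) / (x2 - x1).
S = (376.0 - 43.7) / (129.5 - 36.9)
S = 332.3 / 92.6
S = 3.5886 mV/unit

3.5886 mV/unit


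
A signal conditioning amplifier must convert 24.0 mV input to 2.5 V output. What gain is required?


Gain = Vout / Vin (converting to same units).
G = 2.5 V / 24.0 mV
G = 2500.0 mV / 24.0 mV
G = 104.17

104.17


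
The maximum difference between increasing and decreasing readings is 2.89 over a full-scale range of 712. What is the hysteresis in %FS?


Hysteresis = (max difference / full scale) * 100%.
H = (2.89 / 712) * 100
H = 0.406 %FS

0.406 %FS


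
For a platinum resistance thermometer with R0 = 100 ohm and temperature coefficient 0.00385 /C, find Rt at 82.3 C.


The RTD equation: Rt = R0 * (1 + alpha * T).
Rt = 100 * (1 + 0.00385 * 82.3)
Rt = 100 * (1 + 0.316855)
Rt = 100 * 1.316855
Rt = 131.685 ohm

131.685 ohm


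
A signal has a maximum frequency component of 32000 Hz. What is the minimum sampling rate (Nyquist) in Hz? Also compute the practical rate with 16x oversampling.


By Nyquist theorem, fs_min = 2 * fmax.
fs_min = 2 * 32000 = 64000 Hz
Practical rate = 16 * fs_min = 16 * 64000 = 1024000 Hz

fs_min = 64000 Hz, fs_practical = 1024000 Hz


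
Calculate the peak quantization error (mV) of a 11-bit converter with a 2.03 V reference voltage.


The maximum quantization error is +/- LSB/2.
LSB = Vref / 2^n = 2.03 / 2048 = 0.00099121 V
Max error = LSB / 2 = 0.00099121 / 2 = 0.00049561 V
Max error = 0.4956 mV

0.4956 mV


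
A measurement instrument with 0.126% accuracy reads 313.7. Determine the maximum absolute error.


Absolute error = (accuracy% / 100) * reading.
Error = (0.126 / 100) * 313.7
Error = 0.00126 * 313.7
Error = 0.3953

0.3953


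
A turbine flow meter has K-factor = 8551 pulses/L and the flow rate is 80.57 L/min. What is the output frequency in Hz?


Frequency = K * Q / 60 (converting L/min to L/s).
f = 8551 * 80.57 / 60
f = 688954.07 / 60
f = 11482.57 Hz

11482.57 Hz


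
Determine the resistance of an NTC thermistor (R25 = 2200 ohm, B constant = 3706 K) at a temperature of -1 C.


NTC thermistor equation: Rt = R25 * exp(B * (1/T - 1/T25)).
T in Kelvin: 272.15 K, T25 = 298.15 K
1/T - 1/T25 = 1/272.15 - 1/298.15 = 0.00032043
B * (1/T - 1/T25) = 3706 * 0.00032043 = 1.1875
Rt = 2200 * exp(1.1875) = 7213.6 ohm

7213.6 ohm


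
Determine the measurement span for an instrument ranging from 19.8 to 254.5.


Span = upper range - lower range.
Span = 254.5 - (19.8)
Span = 234.7

234.7


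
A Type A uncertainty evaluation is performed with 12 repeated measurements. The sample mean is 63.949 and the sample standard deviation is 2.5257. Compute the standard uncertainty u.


The standard uncertainty for Type A evaluation is u = s / sqrt(n).
u = 2.5257 / sqrt(12)
u = 2.5257 / 3.4641
u = 0.7291

0.7291


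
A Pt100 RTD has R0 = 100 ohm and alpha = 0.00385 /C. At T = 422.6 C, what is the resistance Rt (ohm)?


The RTD equation: Rt = R0 * (1 + alpha * T).
Rt = 100 * (1 + 0.00385 * 422.6)
Rt = 100 * (1 + 1.62701)
Rt = 100 * 2.62701
Rt = 262.701 ohm

262.701 ohm


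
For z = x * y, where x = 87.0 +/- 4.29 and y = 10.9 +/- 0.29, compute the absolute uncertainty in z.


For a product z = x*y, the relative uncertainty is:
uz/z = sqrt((ux/x)^2 + (uy/y)^2)
Relative uncertainties: ux/x = 4.29/87.0 = 0.04931
uy/y = 0.29/10.9 = 0.026606
z = 87.0 * 10.9 = 948.3
uz = 948.3 * sqrt(0.04931^2 + 0.026606^2) = 53.133

53.133


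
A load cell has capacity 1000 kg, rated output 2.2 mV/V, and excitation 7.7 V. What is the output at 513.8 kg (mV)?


Vout = rated_output * Vex * (load / capacity).
Vout = 2.2 * 7.7 * (513.8 / 1000)
Vout = 2.2 * 7.7 * 0.5138
Vout = 8.704 mV

8.704 mV


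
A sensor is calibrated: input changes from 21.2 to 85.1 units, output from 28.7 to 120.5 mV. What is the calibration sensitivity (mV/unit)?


Sensitivity = (y2 - y1) / (x2 - x1).
S = (120.5 - 28.7) / (85.1 - 21.2)
S = 91.8 / 63.9
S = 1.4366 mV/unit

1.4366 mV/unit


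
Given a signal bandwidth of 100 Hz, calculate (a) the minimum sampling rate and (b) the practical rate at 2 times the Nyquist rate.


By Nyquist theorem, fs_min = 2 * fmax.
fs_min = 2 * 100 = 200 Hz
Practical rate = 2 * fs_min = 2 * 200 = 400 Hz

fs_min = 200 Hz, fs_practical = 400 Hz


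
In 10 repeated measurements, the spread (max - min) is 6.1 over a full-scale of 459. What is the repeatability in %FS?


Repeatability = (spread / full scale) * 100%.
R = (6.1 / 459) * 100
R = 1.329 %FS

1.329 %FS


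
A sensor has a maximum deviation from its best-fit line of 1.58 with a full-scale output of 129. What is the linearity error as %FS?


Linearity error = (max deviation / full scale) * 100%.
Linearity = (1.58 / 129) * 100
Linearity = 1.225 %FS

1.225 %FS


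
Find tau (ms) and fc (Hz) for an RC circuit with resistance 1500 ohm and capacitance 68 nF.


Time constant: tau = R * C.
tau = 1500 * 6.80e-08 = 0.000102 s
tau = 0.102 ms
Cutoff frequency: fc = 1 / (2*pi*R*C).
fc = 1 / (2*pi*0.000102) = 1560.34 Hz

tau = 0.102 ms, fc = 1560.34 Hz


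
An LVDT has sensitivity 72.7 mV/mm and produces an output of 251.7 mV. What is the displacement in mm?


Displacement = Vout / sensitivity.
d = 251.7 / 72.7
d = 3.462 mm

3.462 mm


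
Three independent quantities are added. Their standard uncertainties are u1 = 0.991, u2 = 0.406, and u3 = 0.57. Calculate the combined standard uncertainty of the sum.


For a sum of independent quantities, uc = sqrt(u1^2 + u2^2 + u3^2).
uc = sqrt(0.991^2 + 0.406^2 + 0.57^2)
uc = sqrt(0.982081 + 0.164836 + 0.3249)
uc = 1.2132

1.2132


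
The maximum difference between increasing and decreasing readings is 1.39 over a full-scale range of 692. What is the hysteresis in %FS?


Hysteresis = (max difference / full scale) * 100%.
H = (1.39 / 692) * 100
H = 0.201 %FS

0.201 %FS


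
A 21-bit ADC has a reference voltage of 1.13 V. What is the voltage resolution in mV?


The resolution (LSB) of an ADC is Vref / 2^n.
LSB = 1.13 / 2^21
LSB = 1.13 / 2097152
LSB = 5.4e-07 V = 0.00053883 mV

0.00053883 mV


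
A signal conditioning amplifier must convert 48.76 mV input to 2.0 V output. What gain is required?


Gain = Vout / Vin (converting to same units).
G = 2.0 V / 48.76 mV
G = 2000.0 mV / 48.76 mV
G = 41.02

41.02


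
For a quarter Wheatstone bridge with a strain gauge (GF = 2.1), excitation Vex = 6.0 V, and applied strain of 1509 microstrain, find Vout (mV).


Quarter bridge output: Vout = (GF * epsilon * Vex) / 4.
Vout = (2.1 * 1509e-6 * 6.0) / 4
Vout = 0.0190134 / 4 V
Vout = 0.00475335 V = 4.7534 mV

4.7534 mV


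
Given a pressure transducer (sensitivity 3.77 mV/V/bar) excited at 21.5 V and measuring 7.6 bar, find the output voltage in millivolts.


Output = sensitivity * Vex * P.
Vout = 3.77 * 21.5 * 7.6
Vout = 81.055 * 7.6
Vout = 616.02 mV

616.02 mV


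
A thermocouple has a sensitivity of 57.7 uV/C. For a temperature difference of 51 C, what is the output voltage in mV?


The thermocouple output V = sensitivity * dT.
V = 57.7 uV/C * 51 C
V = 2942.7 uV
V = 2.943 mV

2.943 mV


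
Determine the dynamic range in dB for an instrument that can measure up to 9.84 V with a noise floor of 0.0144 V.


Dynamic range = 20 * log10(Vmax / Vnoise).
DR = 20 * log10(9.84 / 0.0144)
DR = 20 * log10(683.33)
DR = 56.69 dB

56.69 dB


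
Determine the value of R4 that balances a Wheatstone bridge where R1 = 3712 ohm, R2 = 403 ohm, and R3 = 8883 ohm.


At balance: R1*R4 = R2*R3, so R4 = R2*R3/R1.
R4 = 403 * 8883 / 3712
R4 = 3579849 / 3712
R4 = 964.4 ohm

964.4 ohm


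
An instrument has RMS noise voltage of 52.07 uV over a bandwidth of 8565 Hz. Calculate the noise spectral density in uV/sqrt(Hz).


Noise spectral density = Vrms / sqrt(BW).
NSD = 52.07 / sqrt(8565)
NSD = 52.07 / 92.5473
NSD = 0.5626 uV/sqrt(Hz)

0.5626 uV/sqrt(Hz)


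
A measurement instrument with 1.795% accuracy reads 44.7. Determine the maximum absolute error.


Absolute error = (accuracy% / 100) * reading.
Error = (1.795 / 100) * 44.7
Error = 0.01795 * 44.7
Error = 0.8024

0.8024


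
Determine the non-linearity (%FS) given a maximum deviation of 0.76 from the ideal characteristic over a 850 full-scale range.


Linearity error = (max deviation / full scale) * 100%.
Linearity = (0.76 / 850) * 100
Linearity = 0.089 %FS

0.089 %FS


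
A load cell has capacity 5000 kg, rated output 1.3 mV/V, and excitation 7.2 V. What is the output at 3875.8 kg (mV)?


Vout = rated_output * Vex * (load / capacity).
Vout = 1.3 * 7.2 * (3875.8 / 5000)
Vout = 1.3 * 7.2 * 0.77516
Vout = 7.255 mV

7.255 mV


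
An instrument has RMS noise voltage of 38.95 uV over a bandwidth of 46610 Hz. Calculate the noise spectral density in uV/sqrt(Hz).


Noise spectral density = Vrms / sqrt(BW).
NSD = 38.95 / sqrt(46610)
NSD = 38.95 / 215.8935
NSD = 0.1804 uV/sqrt(Hz)

0.1804 uV/sqrt(Hz)


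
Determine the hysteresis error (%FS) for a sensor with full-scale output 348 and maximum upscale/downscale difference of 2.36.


Hysteresis = (max difference / full scale) * 100%.
H = (2.36 / 348) * 100
H = 0.678 %FS

0.678 %FS


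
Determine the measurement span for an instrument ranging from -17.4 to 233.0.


Span = upper range - lower range.
Span = 233.0 - (-17.4)
Span = 250.4

250.4


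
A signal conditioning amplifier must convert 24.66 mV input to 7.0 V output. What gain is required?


Gain = Vout / Vin (converting to same units).
G = 7.0 V / 24.66 mV
G = 7000.0 mV / 24.66 mV
G = 283.86

283.86


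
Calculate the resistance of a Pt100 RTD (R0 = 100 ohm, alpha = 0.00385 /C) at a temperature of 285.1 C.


The RTD equation: Rt = R0 * (1 + alpha * T).
Rt = 100 * (1 + 0.00385 * 285.1)
Rt = 100 * (1 + 1.097635)
Rt = 100 * 2.097635
Rt = 209.764 ohm

209.764 ohm


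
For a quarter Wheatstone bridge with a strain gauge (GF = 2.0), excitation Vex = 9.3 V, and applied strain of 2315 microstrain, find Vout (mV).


Quarter bridge output: Vout = (GF * epsilon * Vex) / 4.
Vout = (2.0 * 2315e-6 * 9.3) / 4
Vout = 0.043059 / 4 V
Vout = 0.01076475 V = 10.7647 mV

10.7647 mV


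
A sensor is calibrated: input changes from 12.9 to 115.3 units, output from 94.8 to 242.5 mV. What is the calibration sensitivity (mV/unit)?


Sensitivity = (y2 - y1) / (x2 - x1).
S = (242.5 - 94.8) / (115.3 - 12.9)
S = 147.7 / 102.4
S = 1.4424 mV/unit

1.4424 mV/unit


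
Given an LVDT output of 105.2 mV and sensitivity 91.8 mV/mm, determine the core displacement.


Displacement = Vout / sensitivity.
d = 105.2 / 91.8
d = 1.146 mm

1.146 mm


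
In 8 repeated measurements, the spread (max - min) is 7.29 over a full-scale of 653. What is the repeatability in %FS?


Repeatability = (spread / full scale) * 100%.
R = (7.29 / 653) * 100
R = 1.116 %FS

1.116 %FS


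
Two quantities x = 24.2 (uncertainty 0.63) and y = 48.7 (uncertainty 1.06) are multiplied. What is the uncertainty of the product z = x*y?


For a product z = x*y, the relative uncertainty is:
uz/z = sqrt((ux/x)^2 + (uy/y)^2)
Relative uncertainties: ux/x = 0.63/24.2 = 0.026033
uy/y = 1.06/48.7 = 0.021766
z = 24.2 * 48.7 = 1178.5
uz = 1178.5 * sqrt(0.026033^2 + 0.021766^2) = 39.992

39.992


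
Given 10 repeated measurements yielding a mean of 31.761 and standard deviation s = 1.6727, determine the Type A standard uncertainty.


The standard uncertainty for Type A evaluation is u = s / sqrt(n).
u = 1.6727 / sqrt(10)
u = 1.6727 / 3.1623
u = 0.529

0.529


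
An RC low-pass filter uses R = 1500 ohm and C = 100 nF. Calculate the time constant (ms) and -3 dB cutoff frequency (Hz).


Time constant: tau = R * C.
tau = 1500 * 1.00e-07 = 0.00015 s
tau = 0.15 ms
Cutoff frequency: fc = 1 / (2*pi*R*C).
fc = 1 / (2*pi*0.00015) = 1061.03 Hz

tau = 0.15 ms, fc = 1061.03 Hz


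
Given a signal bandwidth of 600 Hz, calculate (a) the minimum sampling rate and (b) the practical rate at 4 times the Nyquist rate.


By Nyquist theorem, fs_min = 2 * fmax.
fs_min = 2 * 600 = 1200 Hz
Practical rate = 4 * fs_min = 4 * 1200 = 4800 Hz

fs_min = 1200 Hz, fs_practical = 4800 Hz


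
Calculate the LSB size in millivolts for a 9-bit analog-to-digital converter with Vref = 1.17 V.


The resolution (LSB) of an ADC is Vref / 2^n.
LSB = 1.17 / 2^9
LSB = 1.17 / 512
LSB = 0.00228516 V = 2.28515625 mV

2.28515625 mV


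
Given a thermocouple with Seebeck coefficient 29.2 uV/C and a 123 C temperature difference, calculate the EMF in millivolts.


The thermocouple output V = sensitivity * dT.
V = 29.2 uV/C * 123 C
V = 3591.6 uV
V = 3.592 mV

3.592 mV


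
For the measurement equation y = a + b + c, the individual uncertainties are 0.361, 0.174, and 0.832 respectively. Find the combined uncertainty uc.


For a sum of independent quantities, uc = sqrt(u1^2 + u2^2 + u3^2).
uc = sqrt(0.361^2 + 0.174^2 + 0.832^2)
uc = sqrt(0.130321 + 0.030276 + 0.692224)
uc = 0.9235

0.9235


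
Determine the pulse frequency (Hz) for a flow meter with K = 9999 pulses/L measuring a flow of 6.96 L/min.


Frequency = K * Q / 60 (converting L/min to L/s).
f = 9999 * 6.96 / 60
f = 69593.04 / 60
f = 1159.88 Hz

1159.88 Hz


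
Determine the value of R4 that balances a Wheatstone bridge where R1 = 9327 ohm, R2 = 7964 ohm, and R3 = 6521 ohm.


At balance: R1*R4 = R2*R3, so R4 = R2*R3/R1.
R4 = 7964 * 6521 / 9327
R4 = 51933244 / 9327
R4 = 5568.05 ohm

5568.05 ohm


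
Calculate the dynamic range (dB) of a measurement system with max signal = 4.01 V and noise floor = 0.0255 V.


Dynamic range = 20 * log10(Vmax / Vnoise).
DR = 20 * log10(4.01 / 0.0255)
DR = 20 * log10(157.25)
DR = 43.93 dB

43.93 dB


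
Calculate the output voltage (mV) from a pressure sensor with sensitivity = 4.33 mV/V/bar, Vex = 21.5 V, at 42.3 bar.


Output = sensitivity * Vex * P.
Vout = 4.33 * 21.5 * 42.3
Vout = 93.095 * 42.3
Vout = 3937.92 mV

3937.92 mV


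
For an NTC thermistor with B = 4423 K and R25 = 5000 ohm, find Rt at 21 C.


NTC thermistor equation: Rt = R25 * exp(B * (1/T - 1/T25)).
T in Kelvin: 294.15 K, T25 = 298.15 K
1/T - 1/T25 = 1/294.15 - 1/298.15 = 4.561e-05
B * (1/T - 1/T25) = 4423 * 4.561e-05 = 0.2017
Rt = 5000 * exp(0.2017) = 6117.6 ohm

6117.6 ohm


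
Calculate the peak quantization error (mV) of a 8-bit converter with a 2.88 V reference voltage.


The maximum quantization error is +/- LSB/2.
LSB = Vref / 2^n = 2.88 / 256 = 0.01125 V
Max error = LSB / 2 = 0.01125 / 2 = 0.005625 V
Max error = 5.625 mV

5.625 mV


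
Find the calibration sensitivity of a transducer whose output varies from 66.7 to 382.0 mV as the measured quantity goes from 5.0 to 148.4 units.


Sensitivity = (y2 - y1) / (x2 - x1).
S = (382.0 - 66.7) / (148.4 - 5.0)
S = 315.3 / 143.4
S = 2.1987 mV/unit

2.1987 mV/unit


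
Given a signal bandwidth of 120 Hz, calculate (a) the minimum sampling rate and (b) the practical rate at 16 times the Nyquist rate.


By Nyquist theorem, fs_min = 2 * fmax.
fs_min = 2 * 120 = 240 Hz
Practical rate = 16 * fs_min = 16 * 240 = 3840 Hz

fs_min = 240 Hz, fs_practical = 3840 Hz


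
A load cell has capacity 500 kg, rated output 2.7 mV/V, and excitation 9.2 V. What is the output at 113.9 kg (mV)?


Vout = rated_output * Vex * (load / capacity).
Vout = 2.7 * 9.2 * (113.9 / 500)
Vout = 2.7 * 9.2 * 0.2278
Vout = 5.659 mV

5.659 mV


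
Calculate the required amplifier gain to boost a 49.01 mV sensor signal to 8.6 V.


Gain = Vout / Vin (converting to same units).
G = 8.6 V / 49.01 mV
G = 8600.0 mV / 49.01 mV
G = 175.47

175.47


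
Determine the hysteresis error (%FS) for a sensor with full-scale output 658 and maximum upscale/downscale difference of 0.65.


Hysteresis = (max difference / full scale) * 100%.
H = (0.65 / 658) * 100
H = 0.099 %FS

0.099 %FS


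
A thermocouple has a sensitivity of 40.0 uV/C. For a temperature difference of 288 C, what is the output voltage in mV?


The thermocouple output V = sensitivity * dT.
V = 40.0 uV/C * 288 C
V = 11520.0 uV
V = 11.52 mV

11.52 mV


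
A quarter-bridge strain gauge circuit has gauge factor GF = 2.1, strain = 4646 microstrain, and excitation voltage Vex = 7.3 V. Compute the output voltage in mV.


Quarter bridge output: Vout = (GF * epsilon * Vex) / 4.
Vout = (2.1 * 4646e-6 * 7.3) / 4
Vout = 0.07122318 / 4 V
Vout = 0.01780579 V = 17.8058 mV

17.8058 mV


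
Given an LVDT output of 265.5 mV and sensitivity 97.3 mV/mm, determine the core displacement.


Displacement = Vout / sensitivity.
d = 265.5 / 97.3
d = 2.729 mm

2.729 mm


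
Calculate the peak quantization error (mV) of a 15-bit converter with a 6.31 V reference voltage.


The maximum quantization error is +/- LSB/2.
LSB = Vref / 2^n = 6.31 / 32768 = 0.00019257 V
Max error = LSB / 2 = 0.00019257 / 2 = 9.628e-05 V
Max error = 0.0963 mV

0.0963 mV


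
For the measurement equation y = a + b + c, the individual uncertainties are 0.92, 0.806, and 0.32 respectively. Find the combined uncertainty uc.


For a sum of independent quantities, uc = sqrt(u1^2 + u2^2 + u3^2).
uc = sqrt(0.92^2 + 0.806^2 + 0.32^2)
uc = sqrt(0.8464 + 0.649636 + 0.1024)
uc = 1.2643

1.2643


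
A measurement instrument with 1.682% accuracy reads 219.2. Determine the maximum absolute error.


Absolute error = (accuracy% / 100) * reading.
Error = (1.682 / 100) * 219.2
Error = 0.01682 * 219.2
Error = 3.6869

3.6869


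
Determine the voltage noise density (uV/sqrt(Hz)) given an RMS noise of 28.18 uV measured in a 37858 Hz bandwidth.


Noise spectral density = Vrms / sqrt(BW).
NSD = 28.18 / sqrt(37858)
NSD = 28.18 / 194.5713
NSD = 0.1448 uV/sqrt(Hz)

0.1448 uV/sqrt(Hz)


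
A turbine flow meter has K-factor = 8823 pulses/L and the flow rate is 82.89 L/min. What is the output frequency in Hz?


Frequency = K * Q / 60 (converting L/min to L/s).
f = 8823 * 82.89 / 60
f = 731338.47 / 60
f = 12188.97 Hz

12188.97 Hz


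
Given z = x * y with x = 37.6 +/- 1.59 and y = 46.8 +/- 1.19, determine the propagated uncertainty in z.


For a product z = x*y, the relative uncertainty is:
uz/z = sqrt((ux/x)^2 + (uy/y)^2)
Relative uncertainties: ux/x = 1.59/37.6 = 0.042287
uy/y = 1.19/46.8 = 0.025427
z = 37.6 * 46.8 = 1759.7
uz = 1759.7 * sqrt(0.042287^2 + 0.025427^2) = 86.828

86.828


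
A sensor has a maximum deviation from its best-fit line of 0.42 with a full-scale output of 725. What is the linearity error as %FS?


Linearity error = (max deviation / full scale) * 100%.
Linearity = (0.42 / 725) * 100
Linearity = 0.058 %FS

0.058 %FS


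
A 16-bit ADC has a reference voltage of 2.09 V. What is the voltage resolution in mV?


The resolution (LSB) of an ADC is Vref / 2^n.
LSB = 2.09 / 2^16
LSB = 2.09 / 65536
LSB = 3.189e-05 V = 0.03189087 mV

0.03189087 mV


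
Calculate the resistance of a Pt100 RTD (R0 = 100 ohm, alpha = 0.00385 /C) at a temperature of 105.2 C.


The RTD equation: Rt = R0 * (1 + alpha * T).
Rt = 100 * (1 + 0.00385 * 105.2)
Rt = 100 * (1 + 0.40502)
Rt = 100 * 1.40502
Rt = 140.502 ohm

140.502 ohm


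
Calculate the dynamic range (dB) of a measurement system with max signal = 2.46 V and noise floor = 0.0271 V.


Dynamic range = 20 * log10(Vmax / Vnoise).
DR = 20 * log10(2.46 / 0.0271)
DR = 20 * log10(90.77)
DR = 39.16 dB

39.16 dB


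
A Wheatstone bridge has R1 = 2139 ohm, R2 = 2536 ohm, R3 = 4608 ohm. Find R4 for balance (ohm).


At balance: R1*R4 = R2*R3, so R4 = R2*R3/R1.
R4 = 2536 * 4608 / 2139
R4 = 11685888 / 2139
R4 = 5463.25 ohm

5463.25 ohm


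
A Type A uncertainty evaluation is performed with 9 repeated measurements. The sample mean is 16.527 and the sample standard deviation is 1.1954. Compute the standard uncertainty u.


The standard uncertainty for Type A evaluation is u = s / sqrt(n).
u = 1.1954 / sqrt(9)
u = 1.1954 / 3.0
u = 0.3985

0.3985


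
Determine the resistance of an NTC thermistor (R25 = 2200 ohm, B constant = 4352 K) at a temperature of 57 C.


NTC thermistor equation: Rt = R25 * exp(B * (1/T - 1/T25)).
T in Kelvin: 330.15 K, T25 = 298.15 K
1/T - 1/T25 = 1/330.15 - 1/298.15 = -0.00032509
B * (1/T - 1/T25) = 4352 * -0.00032509 = -1.4148
Rt = 2200 * exp(-1.4148) = 534.5 ohm

534.5 ohm


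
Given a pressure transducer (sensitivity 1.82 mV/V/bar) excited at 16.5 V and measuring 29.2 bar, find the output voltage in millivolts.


Output = sensitivity * Vex * P.
Vout = 1.82 * 16.5 * 29.2
Vout = 30.03 * 29.2
Vout = 876.88 mV

876.88 mV


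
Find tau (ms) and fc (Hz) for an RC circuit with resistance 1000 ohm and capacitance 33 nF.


Time constant: tau = R * C.
tau = 1000 * 3.30e-08 = 3.3e-05 s
tau = 0.033 ms
Cutoff frequency: fc = 1 / (2*pi*R*C).
fc = 1 / (2*pi*3.3e-05) = 4822.88 Hz

tau = 0.033 ms, fc = 4822.88 Hz


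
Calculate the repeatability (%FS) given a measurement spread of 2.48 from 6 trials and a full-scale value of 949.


Repeatability = (spread / full scale) * 100%.
R = (2.48 / 949) * 100
R = 0.261 %FS

0.261 %FS


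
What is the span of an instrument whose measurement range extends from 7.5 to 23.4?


Span = upper range - lower range.
Span = 23.4 - (7.5)
Span = 15.9

15.9


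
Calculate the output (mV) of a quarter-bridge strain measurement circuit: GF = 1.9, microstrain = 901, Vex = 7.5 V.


Quarter bridge output: Vout = (GF * epsilon * Vex) / 4.
Vout = (1.9 * 901e-6 * 7.5) / 4
Vout = 0.01283925 / 4 V
Vout = 0.00320981 V = 3.2098 mV

3.2098 mV


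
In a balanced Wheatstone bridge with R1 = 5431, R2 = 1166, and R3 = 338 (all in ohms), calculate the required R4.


At balance: R1*R4 = R2*R3, so R4 = R2*R3/R1.
R4 = 1166 * 338 / 5431
R4 = 394108 / 5431
R4 = 72.57 ohm

72.57 ohm


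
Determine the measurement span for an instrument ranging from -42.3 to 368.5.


Span = upper range - lower range.
Span = 368.5 - (-42.3)
Span = 410.8

410.8


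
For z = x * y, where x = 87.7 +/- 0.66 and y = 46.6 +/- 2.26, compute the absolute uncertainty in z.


For a product z = x*y, the relative uncertainty is:
uz/z = sqrt((ux/x)^2 + (uy/y)^2)
Relative uncertainties: ux/x = 0.66/87.7 = 0.007526
uy/y = 2.26/46.6 = 0.048498
z = 87.7 * 46.6 = 4086.8
uz = 4086.8 * sqrt(0.007526^2 + 0.048498^2) = 200.574

200.574


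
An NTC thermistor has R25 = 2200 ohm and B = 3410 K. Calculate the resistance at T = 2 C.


NTC thermistor equation: Rt = R25 * exp(B * (1/T - 1/T25)).
T in Kelvin: 275.15 K, T25 = 298.15 K
1/T - 1/T25 = 1/275.15 - 1/298.15 = 0.00028036
B * (1/T - 1/T25) = 3410 * 0.00028036 = 0.956
Rt = 2200 * exp(0.956) = 5723.0 ohm

5723.0 ohm


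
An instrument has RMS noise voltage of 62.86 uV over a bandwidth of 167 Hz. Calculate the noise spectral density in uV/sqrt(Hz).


Noise spectral density = Vrms / sqrt(BW).
NSD = 62.86 / sqrt(167)
NSD = 62.86 / 12.9228
NSD = 4.8643 uV/sqrt(Hz)

4.8643 uV/sqrt(Hz)


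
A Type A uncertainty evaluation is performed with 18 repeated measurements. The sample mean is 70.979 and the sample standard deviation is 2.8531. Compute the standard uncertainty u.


The standard uncertainty for Type A evaluation is u = s / sqrt(n).
u = 2.8531 / sqrt(18)
u = 2.8531 / 4.2426
u = 0.6725

0.6725


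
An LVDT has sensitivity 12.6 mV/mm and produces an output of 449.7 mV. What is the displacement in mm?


Displacement = Vout / sensitivity.
d = 449.7 / 12.6
d = 35.69 mm

35.69 mm


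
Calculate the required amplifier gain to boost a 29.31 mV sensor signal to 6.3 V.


Gain = Vout / Vin (converting to same units).
G = 6.3 V / 29.31 mV
G = 6300.0 mV / 29.31 mV
G = 214.94

214.94


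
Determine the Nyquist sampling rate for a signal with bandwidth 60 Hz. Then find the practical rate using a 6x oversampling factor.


By Nyquist theorem, fs_min = 2 * fmax.
fs_min = 2 * 60 = 120 Hz
Practical rate = 6 * fs_min = 6 * 120 = 720 Hz

fs_min = 120 Hz, fs_practical = 720 Hz


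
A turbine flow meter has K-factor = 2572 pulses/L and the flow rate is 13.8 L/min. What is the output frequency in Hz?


Frequency = K * Q / 60 (converting L/min to L/s).
f = 2572 * 13.8 / 60
f = 35493.6 / 60
f = 591.56 Hz

591.56 Hz


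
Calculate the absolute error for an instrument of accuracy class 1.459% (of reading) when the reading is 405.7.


Absolute error = (accuracy% / 100) * reading.
Error = (1.459 / 100) * 405.7
Error = 0.01459 * 405.7
Error = 5.9192

5.9192


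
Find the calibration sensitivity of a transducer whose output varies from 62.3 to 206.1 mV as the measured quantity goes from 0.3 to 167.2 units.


Sensitivity = (y2 - y1) / (x2 - x1).
S = (206.1 - 62.3) / (167.2 - 0.3)
S = 143.8 / 166.9
S = 0.8616 mV/unit

0.8616 mV/unit


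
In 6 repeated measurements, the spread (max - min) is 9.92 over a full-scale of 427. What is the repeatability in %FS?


Repeatability = (spread / full scale) * 100%.
R = (9.92 / 427) * 100
R = 2.323 %FS

2.323 %FS


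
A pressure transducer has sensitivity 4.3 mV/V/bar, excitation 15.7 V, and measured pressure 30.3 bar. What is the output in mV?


Output = sensitivity * Vex * P.
Vout = 4.3 * 15.7 * 30.3
Vout = 67.51 * 30.3
Vout = 2045.55 mV

2045.55 mV


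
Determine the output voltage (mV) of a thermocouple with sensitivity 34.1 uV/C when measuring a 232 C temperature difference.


The thermocouple output V = sensitivity * dT.
V = 34.1 uV/C * 232 C
V = 7911.2 uV
V = 7.911 mV

7.911 mV


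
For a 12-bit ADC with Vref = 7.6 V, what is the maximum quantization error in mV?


The maximum quantization error is +/- LSB/2.
LSB = Vref / 2^n = 7.6 / 4096 = 0.00185547 V
Max error = LSB / 2 = 0.00185547 / 2 = 0.00092773 V
Max error = 0.9277 mV

0.9277 mV


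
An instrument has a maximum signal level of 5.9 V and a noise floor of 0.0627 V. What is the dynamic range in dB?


Dynamic range = 20 * log10(Vmax / Vnoise).
DR = 20 * log10(5.9 / 0.0627)
DR = 20 * log10(94.1)
DR = 39.47 dB

39.47 dB


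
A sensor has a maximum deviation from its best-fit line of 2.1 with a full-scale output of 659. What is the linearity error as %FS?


Linearity error = (max deviation / full scale) * 100%.
Linearity = (2.1 / 659) * 100
Linearity = 0.319 %FS

0.319 %FS


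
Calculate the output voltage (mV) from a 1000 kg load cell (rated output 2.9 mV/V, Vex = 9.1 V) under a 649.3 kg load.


Vout = rated_output * Vex * (load / capacity).
Vout = 2.9 * 9.1 * (649.3 / 1000)
Vout = 2.9 * 9.1 * 0.6493
Vout = 17.135 mV

17.135 mV


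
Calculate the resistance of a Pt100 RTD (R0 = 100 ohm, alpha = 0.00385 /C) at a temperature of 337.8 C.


The RTD equation: Rt = R0 * (1 + alpha * T).
Rt = 100 * (1 + 0.00385 * 337.8)
Rt = 100 * (1 + 1.30053)
Rt = 100 * 2.30053
Rt = 230.053 ohm

230.053 ohm


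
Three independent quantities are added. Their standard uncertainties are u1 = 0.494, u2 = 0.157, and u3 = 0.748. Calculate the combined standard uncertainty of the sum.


For a sum of independent quantities, uc = sqrt(u1^2 + u2^2 + u3^2).
uc = sqrt(0.494^2 + 0.157^2 + 0.748^2)
uc = sqrt(0.244036 + 0.024649 + 0.559504)
uc = 0.91

0.91


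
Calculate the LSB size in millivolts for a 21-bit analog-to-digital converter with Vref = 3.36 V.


The resolution (LSB) of an ADC is Vref / 2^n.
LSB = 3.36 / 2^21
LSB = 3.36 / 2097152
LSB = 1.6e-06 V = 0.00160217 mV

0.00160217 mV


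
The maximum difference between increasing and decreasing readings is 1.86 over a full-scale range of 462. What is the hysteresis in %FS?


Hysteresis = (max difference / full scale) * 100%.
H = (1.86 / 462) * 100
H = 0.403 %FS

0.403 %FS


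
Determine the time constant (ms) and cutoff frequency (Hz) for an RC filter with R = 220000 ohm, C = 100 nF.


Time constant: tau = R * C.
tau = 220000 * 1.00e-07 = 0.022 s
tau = 22.0 ms
Cutoff frequency: fc = 1 / (2*pi*R*C).
fc = 1 / (2*pi*0.022) = 7.23 Hz

tau = 22.0 ms, fc = 7.23 Hz


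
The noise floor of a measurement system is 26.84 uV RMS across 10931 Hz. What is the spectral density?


Noise spectral density = Vrms / sqrt(BW).
NSD = 26.84 / sqrt(10931)
NSD = 26.84 / 104.5514
NSD = 0.2567 uV/sqrt(Hz)

0.2567 uV/sqrt(Hz)


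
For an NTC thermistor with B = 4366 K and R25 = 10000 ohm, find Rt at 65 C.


NTC thermistor equation: Rt = R25 * exp(B * (1/T - 1/T25)).
T in Kelvin: 338.15 K, T25 = 298.15 K
1/T - 1/T25 = 1/338.15 - 1/298.15 = -0.00039675
B * (1/T - 1/T25) = 4366 * -0.00039675 = -1.7322
Rt = 10000 * exp(-1.7322) = 1768.9 ohm

1768.9 ohm


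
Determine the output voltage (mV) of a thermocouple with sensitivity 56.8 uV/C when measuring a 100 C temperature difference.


The thermocouple output V = sensitivity * dT.
V = 56.8 uV/C * 100 C
V = 5680.0 uV
V = 5.68 mV

5.68 mV


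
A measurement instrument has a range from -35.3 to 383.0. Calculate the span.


Span = upper range - lower range.
Span = 383.0 - (-35.3)
Span = 418.3

418.3


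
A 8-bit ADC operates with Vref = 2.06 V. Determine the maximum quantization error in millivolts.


The maximum quantization error is +/- LSB/2.
LSB = Vref / 2^n = 2.06 / 256 = 0.00804688 V
Max error = LSB / 2 = 0.00804688 / 2 = 0.00402344 V
Max error = 4.0234 mV

4.0234 mV


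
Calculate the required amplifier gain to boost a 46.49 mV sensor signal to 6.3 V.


Gain = Vout / Vin (converting to same units).
G = 6.3 V / 46.49 mV
G = 6300.0 mV / 46.49 mV
G = 135.51

135.51
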